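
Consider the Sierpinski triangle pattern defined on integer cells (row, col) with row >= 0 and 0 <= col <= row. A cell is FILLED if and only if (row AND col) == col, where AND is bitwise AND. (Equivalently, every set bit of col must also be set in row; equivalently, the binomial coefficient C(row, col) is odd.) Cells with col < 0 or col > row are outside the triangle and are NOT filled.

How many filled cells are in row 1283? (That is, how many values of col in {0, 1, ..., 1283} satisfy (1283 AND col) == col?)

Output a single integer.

Answer: 16

Derivation:
1283 in binary = 10100000011
popcount(1283) = number of 1-bits in 10100000011 = 4
A col c satisfies (1283 AND c) == c iff every set bit of c is also set in 1283; each of the 4 set bits of 1283 can independently be on or off in c.
count = 2^4 = 16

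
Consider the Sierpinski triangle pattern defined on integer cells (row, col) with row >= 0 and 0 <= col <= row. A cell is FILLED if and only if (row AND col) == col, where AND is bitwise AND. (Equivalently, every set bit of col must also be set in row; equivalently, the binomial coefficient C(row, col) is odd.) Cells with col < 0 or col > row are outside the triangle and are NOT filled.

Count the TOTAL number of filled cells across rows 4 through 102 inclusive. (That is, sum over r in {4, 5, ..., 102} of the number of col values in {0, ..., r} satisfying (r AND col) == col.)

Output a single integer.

Answer: 1282

Derivation:
r4=100 pc1: +2 =2
r5=101 pc2: +4 =6
r6=110 pc2: +4 =10
r7=111 pc3: +8 =18
r8=1000 pc1: +2 =20
r9=1001 pc2: +4 =24
r10=1010 pc2: +4 =28
r11=1011 pc3: +8 =36
r12=1100 pc2: +4 =40
r13=1101 pc3: +8 =48
r14=1110 pc3: +8 =56
r15=1111 pc4: +16 =72
r16=10000 pc1: +2 =74
r17=10001 pc2: +4 =78
r18=10010 pc2: +4 =82
r19=10011 pc3: +8 =90
r20=10100 pc2: +4 =94
r21=10101 pc3: +8 =102
r22=10110 pc3: +8 =110
r23=10111 pc4: +16 =126
r24=11000 pc2: +4 =130
r25=11001 pc3: +8 =138
r26=11010 pc3: +8 =146
r27=11011 pc4: +16 =162
r28=11100 pc3: +8 =170
r29=11101 pc4: +16 =186
r30=11110 pc4: +16 =202
r31=11111 pc5: +32 =234
r32=100000 pc1: +2 =236
r33=100001 pc2: +4 =240
r34=100010 pc2: +4 =244
r35=100011 pc3: +8 =252
r36=100100 pc2: +4 =256
r37=100101 pc3: +8 =264
r38=100110 pc3: +8 =272
r39=100111 pc4: +16 =288
r40=101000 pc2: +4 =292
r41=101001 pc3: +8 =300
r42=101010 pc3: +8 =308
r43=101011 pc4: +16 =324
r44=101100 pc3: +8 =332
r45=101101 pc4: +16 =348
r46=101110 pc4: +16 =364
r47=101111 pc5: +32 =396
r48=110000 pc2: +4 =400
r49=110001 pc3: +8 =408
r50=110010 pc3: +8 =416
r51=110011 pc4: +16 =432
r52=110100 pc3: +8 =440
r53=110101 pc4: +16 =456
r54=110110 pc4: +16 =472
r55=110111 pc5: +32 =504
r56=111000 pc3: +8 =512
r57=111001 pc4: +16 =528
r58=111010 pc4: +16 =544
r59=111011 pc5: +32 =576
r60=111100 pc4: +16 =592
r61=111101 pc5: +32 =624
r62=111110 pc5: +32 =656
r63=111111 pc6: +64 =720
r64=1000000 pc1: +2 =722
r65=1000001 pc2: +4 =726
r66=1000010 pc2: +4 =730
r67=1000011 pc3: +8 =738
r68=1000100 pc2: +4 =742
r69=1000101 pc3: +8 =750
r70=1000110 pc3: +8 =758
r71=1000111 pc4: +16 =774
r72=1001000 pc2: +4 =778
r73=1001001 pc3: +8 =786
r74=1001010 pc3: +8 =794
r75=1001011 pc4: +16 =810
r76=1001100 pc3: +8 =818
r77=1001101 pc4: +16 =834
r78=1001110 pc4: +16 =850
r79=1001111 pc5: +32 =882
r80=1010000 pc2: +4 =886
r81=1010001 pc3: +8 =894
r82=1010010 pc3: +8 =902
r83=1010011 pc4: +16 =918
r84=1010100 pc3: +8 =926
r85=1010101 pc4: +16 =942
r86=1010110 pc4: +16 =958
r87=1010111 pc5: +32 =990
r88=1011000 pc3: +8 =998
r89=1011001 pc4: +16 =1014
r90=1011010 pc4: +16 =1030
r91=1011011 pc5: +32 =1062
r92=1011100 pc4: +16 =1078
r93=1011101 pc5: +32 =1110
r94=1011110 pc5: +32 =1142
r95=1011111 pc6: +64 =1206
r96=1100000 pc2: +4 =1210
r97=1100001 pc3: +8 =1218
r98=1100010 pc3: +8 =1226
r99=1100011 pc4: +16 =1242
r100=1100100 pc3: +8 =1250
r101=1100101 pc4: +16 =1266
r102=1100110 pc4: +16 =1282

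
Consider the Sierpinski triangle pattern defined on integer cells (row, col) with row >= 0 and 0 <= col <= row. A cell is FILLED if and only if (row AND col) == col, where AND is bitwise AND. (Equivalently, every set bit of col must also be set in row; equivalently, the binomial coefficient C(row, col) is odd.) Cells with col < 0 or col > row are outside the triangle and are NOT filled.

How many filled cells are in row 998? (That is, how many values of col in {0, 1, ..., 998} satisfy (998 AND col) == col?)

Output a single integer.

Answer: 128

Derivation:
998 in binary = 1111100110
popcount(998) = number of 1-bits in 1111100110 = 7
A col c satisfies (998 AND c) == c iff every set bit of c is also set in 998; each of the 7 set bits of 998 can independently be on or off in c.
count = 2^7 = 128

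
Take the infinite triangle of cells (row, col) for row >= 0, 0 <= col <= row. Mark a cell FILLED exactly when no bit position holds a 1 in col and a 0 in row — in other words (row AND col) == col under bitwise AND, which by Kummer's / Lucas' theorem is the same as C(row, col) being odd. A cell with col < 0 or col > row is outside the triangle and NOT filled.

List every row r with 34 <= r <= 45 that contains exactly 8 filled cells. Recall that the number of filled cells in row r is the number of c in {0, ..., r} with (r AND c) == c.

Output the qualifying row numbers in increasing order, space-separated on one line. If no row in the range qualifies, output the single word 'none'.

Row r has 2^popcount(r) filled cells, so we need popcount(r) = log2(8) = 3.
Scan r = 34..45 and keep those with exactly 3 one-bits:
r=34=100010 popcount=2 -> skip
r=35=100011 popcount=3 -> KEEP
r=36=100100 popcount=2 -> skip
r=37=100101 popcount=3 -> KEEP
r=38=100110 popcount=3 -> KEEP
r=39=100111 popcount=4 -> skip
r=40=101000 popcount=2 -> skip
r=41=101001 popcount=3 -> KEEP
r=42=101010 popcount=3 -> KEEP
r=43=101011 popcount=4 -> skip
r=44=101100 popcount=3 -> KEEP
r=45=101101 popcount=4 -> skip
Kept rows: 35 37 38 41 42 44

Answer: 35 37 38 41 42 44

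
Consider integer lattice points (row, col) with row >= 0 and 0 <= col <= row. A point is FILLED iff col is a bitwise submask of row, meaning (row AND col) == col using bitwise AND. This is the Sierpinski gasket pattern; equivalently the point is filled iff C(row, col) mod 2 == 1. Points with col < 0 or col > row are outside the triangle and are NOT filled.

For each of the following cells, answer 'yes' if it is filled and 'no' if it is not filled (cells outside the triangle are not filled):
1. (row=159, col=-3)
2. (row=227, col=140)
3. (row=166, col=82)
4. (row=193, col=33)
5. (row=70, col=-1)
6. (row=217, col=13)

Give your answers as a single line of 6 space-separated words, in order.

Answer: no no no no no no

Derivation:
(159,-3): col outside [0, 159] -> not filled
(227,140): row=0b11100011, col=0b10001100, row AND col = 0b10000000 = 128; 128 != 140 -> empty
(166,82): row=0b10100110, col=0b1010010, row AND col = 0b10 = 2; 2 != 82 -> empty
(193,33): row=0b11000001, col=0b100001, row AND col = 0b1 = 1; 1 != 33 -> empty
(70,-1): col outside [0, 70] -> not filled
(217,13): row=0b11011001, col=0b1101, row AND col = 0b1001 = 9; 9 != 13 -> empty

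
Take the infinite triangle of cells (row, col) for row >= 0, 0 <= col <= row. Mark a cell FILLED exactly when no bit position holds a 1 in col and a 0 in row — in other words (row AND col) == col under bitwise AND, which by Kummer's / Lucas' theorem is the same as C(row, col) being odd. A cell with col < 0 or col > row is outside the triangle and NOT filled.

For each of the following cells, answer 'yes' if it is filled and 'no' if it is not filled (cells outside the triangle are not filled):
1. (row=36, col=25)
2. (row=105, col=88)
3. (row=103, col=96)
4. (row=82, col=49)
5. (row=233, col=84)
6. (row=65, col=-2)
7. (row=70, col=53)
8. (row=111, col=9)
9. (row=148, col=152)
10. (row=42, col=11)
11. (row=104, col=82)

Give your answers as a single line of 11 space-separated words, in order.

Answer: no no yes no no no no yes no no no

Derivation:
(36,25): row=0b100100, col=0b11001, row AND col = 0b0 = 0; 0 != 25 -> empty
(105,88): row=0b1101001, col=0b1011000, row AND col = 0b1001000 = 72; 72 != 88 -> empty
(103,96): row=0b1100111, col=0b1100000, row AND col = 0b1100000 = 96; 96 == 96 -> filled
(82,49): row=0b1010010, col=0b110001, row AND col = 0b10000 = 16; 16 != 49 -> empty
(233,84): row=0b11101001, col=0b1010100, row AND col = 0b1000000 = 64; 64 != 84 -> empty
(65,-2): col outside [0, 65] -> not filled
(70,53): row=0b1000110, col=0b110101, row AND col = 0b100 = 4; 4 != 53 -> empty
(111,9): row=0b1101111, col=0b1001, row AND col = 0b1001 = 9; 9 == 9 -> filled
(148,152): col outside [0, 148] -> not filled
(42,11): row=0b101010, col=0b1011, row AND col = 0b1010 = 10; 10 != 11 -> empty
(104,82): row=0b1101000, col=0b1010010, row AND col = 0b1000000 = 64; 64 != 82 -> empty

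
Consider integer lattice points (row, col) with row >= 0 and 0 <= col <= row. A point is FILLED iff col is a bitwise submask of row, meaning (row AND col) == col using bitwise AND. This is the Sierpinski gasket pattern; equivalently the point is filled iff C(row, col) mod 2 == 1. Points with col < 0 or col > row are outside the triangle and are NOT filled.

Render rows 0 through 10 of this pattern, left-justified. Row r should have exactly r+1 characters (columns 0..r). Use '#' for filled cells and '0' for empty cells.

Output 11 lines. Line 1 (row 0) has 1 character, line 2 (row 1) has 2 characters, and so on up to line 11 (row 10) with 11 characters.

r0=0: #
r1=1: ##
r2=10: #0#
r3=11: ####
r4=100: #000#
r5=101: ##00##
r6=110: #0#0#0#
r7=111: ########
r8=1000: #0000000#
r9=1001: ##000000##
r10=1010: #0#00000#0#

Answer: #
##
#0#
####
#000#
##00##
#0#0#0#
########
#0000000#
##000000##
#0#00000#0#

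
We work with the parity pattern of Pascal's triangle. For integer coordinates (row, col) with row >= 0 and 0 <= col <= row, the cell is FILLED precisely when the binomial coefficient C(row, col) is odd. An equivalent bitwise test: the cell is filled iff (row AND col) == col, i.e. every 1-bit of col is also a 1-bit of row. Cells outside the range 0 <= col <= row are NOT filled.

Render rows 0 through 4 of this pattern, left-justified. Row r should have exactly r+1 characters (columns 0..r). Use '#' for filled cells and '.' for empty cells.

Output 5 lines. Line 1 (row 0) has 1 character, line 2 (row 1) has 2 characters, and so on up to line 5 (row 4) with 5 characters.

Answer: #
##
#.#
####
#...#

Derivation:
r0=0: #
r1=1: ##
r2=10: #.#
r3=11: ####
r4=100: #...#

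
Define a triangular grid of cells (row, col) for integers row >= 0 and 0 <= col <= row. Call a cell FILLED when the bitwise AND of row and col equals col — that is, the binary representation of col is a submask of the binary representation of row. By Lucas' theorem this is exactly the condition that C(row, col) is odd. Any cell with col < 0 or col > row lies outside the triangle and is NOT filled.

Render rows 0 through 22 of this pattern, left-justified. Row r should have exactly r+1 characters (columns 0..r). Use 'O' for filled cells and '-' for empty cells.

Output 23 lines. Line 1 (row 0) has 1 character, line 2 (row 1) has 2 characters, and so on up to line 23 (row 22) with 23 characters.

Answer: O
OO
O-O
OOOO
O---O
OO--OO
O-O-O-O
OOOOOOOO
O-------O
OO------OO
O-O-----O-O
OOOO----OOOO
O---O---O---O
OO--OO--OO--OO
O-O-O-O-O-O-O-O
OOOOOOOOOOOOOOOO
O---------------O
OO--------------OO
O-O-------------O-O
OOOO------------OOOO
O---O-----------O---O
OO--OO----------OO--OO
O-O-O-O---------O-O-O-O

Derivation:
r0=0: O
r1=1: OO
r2=10: O-O
r3=11: OOOO
r4=100: O---O
r5=101: OO--OO
r6=110: O-O-O-O
r7=111: OOOOOOOO
r8=1000: O-------O
r9=1001: OO------OO
r10=1010: O-O-----O-O
r11=1011: OOOO----OOOO
r12=1100: O---O---O---O
r13=1101: OO--OO--OO--OO
r14=1110: O-O-O-O-O-O-O-O
r15=1111: OOOOOOOOOOOOOOOO
r16=10000: O---------------O
r17=10001: OO--------------OO
r18=10010: O-O-------------O-O
r19=10011: OOOO------------OOOO
r20=10100: O---O-----------O---O
r21=10101: OO--OO----------OO--OO
r22=10110: O-O-O-O---------O-O-O-O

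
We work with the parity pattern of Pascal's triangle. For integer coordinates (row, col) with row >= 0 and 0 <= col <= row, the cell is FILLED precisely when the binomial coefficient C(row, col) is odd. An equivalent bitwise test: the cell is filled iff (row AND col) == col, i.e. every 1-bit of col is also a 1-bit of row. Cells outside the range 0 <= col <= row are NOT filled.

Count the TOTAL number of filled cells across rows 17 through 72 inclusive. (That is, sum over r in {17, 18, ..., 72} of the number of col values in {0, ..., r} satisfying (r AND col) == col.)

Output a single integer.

Answer: 704

Derivation:
r17=10001 pc2: +4 =4
r18=10010 pc2: +4 =8
r19=10011 pc3: +8 =16
r20=10100 pc2: +4 =20
r21=10101 pc3: +8 =28
r22=10110 pc3: +8 =36
r23=10111 pc4: +16 =52
r24=11000 pc2: +4 =56
r25=11001 pc3: +8 =64
r26=11010 pc3: +8 =72
r27=11011 pc4: +16 =88
r28=11100 pc3: +8 =96
r29=11101 pc4: +16 =112
r30=11110 pc4: +16 =128
r31=11111 pc5: +32 =160
r32=100000 pc1: +2 =162
r33=100001 pc2: +4 =166
r34=100010 pc2: +4 =170
r35=100011 pc3: +8 =178
r36=100100 pc2: +4 =182
r37=100101 pc3: +8 =190
r38=100110 pc3: +8 =198
r39=100111 pc4: +16 =214
r40=101000 pc2: +4 =218
r41=101001 pc3: +8 =226
r42=101010 pc3: +8 =234
r43=101011 pc4: +16 =250
r44=101100 pc3: +8 =258
r45=101101 pc4: +16 =274
r46=101110 pc4: +16 =290
r47=101111 pc5: +32 =322
r48=110000 pc2: +4 =326
r49=110001 pc3: +8 =334
r50=110010 pc3: +8 =342
r51=110011 pc4: +16 =358
r52=110100 pc3: +8 =366
r53=110101 pc4: +16 =382
r54=110110 pc4: +16 =398
r55=110111 pc5: +32 =430
r56=111000 pc3: +8 =438
r57=111001 pc4: +16 =454
r58=111010 pc4: +16 =470
r59=111011 pc5: +32 =502
r60=111100 pc4: +16 =518
r61=111101 pc5: +32 =550
r62=111110 pc5: +32 =582
r63=111111 pc6: +64 =646
r64=1000000 pc1: +2 =648
r65=1000001 pc2: +4 =652
r66=1000010 pc2: +4 =656
r67=1000011 pc3: +8 =664
r68=1000100 pc2: +4 =668
r69=1000101 pc3: +8 =676
r70=1000110 pc3: +8 =684
r71=1000111 pc4: +16 =700
r72=1001000 pc2: +4 =704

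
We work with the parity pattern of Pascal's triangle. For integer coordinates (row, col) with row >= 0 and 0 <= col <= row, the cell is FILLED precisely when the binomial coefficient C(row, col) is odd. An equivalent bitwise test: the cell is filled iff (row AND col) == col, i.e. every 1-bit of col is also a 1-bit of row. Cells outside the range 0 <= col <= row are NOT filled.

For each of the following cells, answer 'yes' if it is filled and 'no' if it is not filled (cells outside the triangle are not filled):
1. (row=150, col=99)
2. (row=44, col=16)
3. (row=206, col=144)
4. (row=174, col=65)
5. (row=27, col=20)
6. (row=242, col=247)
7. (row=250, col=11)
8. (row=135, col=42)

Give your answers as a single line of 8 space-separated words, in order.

(150,99): row=0b10010110, col=0b1100011, row AND col = 0b10 = 2; 2 != 99 -> empty
(44,16): row=0b101100, col=0b10000, row AND col = 0b0 = 0; 0 != 16 -> empty
(206,144): row=0b11001110, col=0b10010000, row AND col = 0b10000000 = 128; 128 != 144 -> empty
(174,65): row=0b10101110, col=0b1000001, row AND col = 0b0 = 0; 0 != 65 -> empty
(27,20): row=0b11011, col=0b10100, row AND col = 0b10000 = 16; 16 != 20 -> empty
(242,247): col outside [0, 242] -> not filled
(250,11): row=0b11111010, col=0b1011, row AND col = 0b1010 = 10; 10 != 11 -> empty
(135,42): row=0b10000111, col=0b101010, row AND col = 0b10 = 2; 2 != 42 -> empty

Answer: no no no no no no no no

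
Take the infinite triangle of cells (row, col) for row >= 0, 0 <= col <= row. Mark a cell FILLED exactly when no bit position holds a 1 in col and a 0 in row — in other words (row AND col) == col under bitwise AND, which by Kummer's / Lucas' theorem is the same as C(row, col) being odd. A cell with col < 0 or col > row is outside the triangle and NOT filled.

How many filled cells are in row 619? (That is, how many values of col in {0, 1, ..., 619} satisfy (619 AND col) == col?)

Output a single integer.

619 in binary = 1001101011
popcount(619) = number of 1-bits in 1001101011 = 6
A col c satisfies (619 AND c) == c iff every set bit of c is also set in 619; each of the 6 set bits of 619 can independently be on or off in c.
count = 2^6 = 64

Answer: 64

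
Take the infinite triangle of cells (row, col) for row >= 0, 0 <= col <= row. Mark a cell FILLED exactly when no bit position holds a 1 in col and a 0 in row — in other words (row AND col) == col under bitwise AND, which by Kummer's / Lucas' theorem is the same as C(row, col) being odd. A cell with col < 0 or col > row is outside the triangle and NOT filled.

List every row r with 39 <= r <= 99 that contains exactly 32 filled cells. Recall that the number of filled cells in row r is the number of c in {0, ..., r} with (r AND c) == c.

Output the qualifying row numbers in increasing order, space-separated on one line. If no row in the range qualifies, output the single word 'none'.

Answer: 47 55 59 61 62 79 87 91 93 94

Derivation:
Row r has 2^popcount(r) filled cells, so we need popcount(r) = log2(32) = 5.
Scan r = 39..99 and keep those with exactly 5 one-bits:
r=39=100111 popcount=4 -> skip
r=40=101000 popcount=2 -> skip
r=41=101001 popcount=3 -> skip
r=42=101010 popcount=3 -> skip
r=43=101011 popcount=4 -> skip
r=44=101100 popcount=3 -> skip
r=45=101101 popcount=4 -> skip
r=46=101110 popcount=4 -> skip
r=47=101111 popcount=5 -> KEEP
r=48=110000 popcount=2 -> skip
r=49=110001 popcount=3 -> skip
r=50=110010 popcount=3 -> skip
r=51=110011 popcount=4 -> skip
r=52=110100 popcount=3 -> skip
r=53=110101 popcount=4 -> skip
r=54=110110 popcount=4 -> skip
r=55=110111 popcount=5 -> KEEP
r=56=111000 popcount=3 -> skip
r=57=111001 popcount=4 -> skip
r=58=111010 popcount=4 -> skip
r=59=111011 popcount=5 -> KEEP
r=60=111100 popcount=4 -> skip
r=61=111101 popcount=5 -> KEEP
r=62=111110 popcount=5 -> KEEP
r=63=111111 popcount=6 -> skip
r=64=1000000 popcount=1 -> skip
r=65=1000001 popcount=2 -> skip
r=66=1000010 popcount=2 -> skip
r=67=1000011 popcount=3 -> skip
r=68=1000100 popcount=2 -> skip
r=69=1000101 popcount=3 -> skip
r=70=1000110 popcount=3 -> skip
r=71=1000111 popcount=4 -> skip
r=72=1001000 popcount=2 -> skip
r=73=1001001 popcount=3 -> skip
r=74=1001010 popcount=3 -> skip
r=75=1001011 popcount=4 -> skip
r=76=1001100 popcount=3 -> skip
r=77=1001101 popcount=4 -> skip
r=78=1001110 popcount=4 -> skip
r=79=1001111 popcount=5 -> KEEP
r=80=1010000 popcount=2 -> skip
r=81=1010001 popcount=3 -> skip
r=82=1010010 popcount=3 -> skip
r=83=1010011 popcount=4 -> skip
r=84=1010100 popcount=3 -> skip
r=85=1010101 popcount=4 -> skip
r=86=1010110 popcount=4 -> skip
r=87=1010111 popcount=5 -> KEEP
r=88=1011000 popcount=3 -> skip
r=89=1011001 popcount=4 -> skip
r=90=1011010 popcount=4 -> skip
r=91=1011011 popcount=5 -> KEEP
r=92=1011100 popcount=4 -> skip
r=93=1011101 popcount=5 -> KEEP
r=94=1011110 popcount=5 -> KEEP
r=95=1011111 popcount=6 -> skip
r=96=1100000 popcount=2 -> skip
r=97=1100001 popcount=3 -> skip
r=98=1100010 popcount=3 -> skip
r=99=1100011 popcount=4 -> skip
Kept rows: 47 55 59 61 62 79 87 91 93 94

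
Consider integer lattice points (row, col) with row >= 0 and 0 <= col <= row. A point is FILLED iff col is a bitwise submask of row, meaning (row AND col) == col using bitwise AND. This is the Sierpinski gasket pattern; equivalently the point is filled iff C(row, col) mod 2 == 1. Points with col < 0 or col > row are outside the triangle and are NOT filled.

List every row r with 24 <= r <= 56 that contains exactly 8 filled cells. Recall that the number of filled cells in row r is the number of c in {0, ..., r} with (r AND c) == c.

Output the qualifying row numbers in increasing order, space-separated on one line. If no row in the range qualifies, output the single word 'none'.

Row r has 2^popcount(r) filled cells, so we need popcount(r) = log2(8) = 3.
Scan r = 24..56 and keep those with exactly 3 one-bits:
r=24=11000 popcount=2 -> skip
r=25=11001 popcount=3 -> KEEP
r=26=11010 popcount=3 -> KEEP
r=27=11011 popcount=4 -> skip
r=28=11100 popcount=3 -> KEEP
r=29=11101 popcount=4 -> skip
r=30=11110 popcount=4 -> skip
r=31=11111 popcount=5 -> skip
r=32=100000 popcount=1 -> skip
r=33=100001 popcount=2 -> skip
r=34=100010 popcount=2 -> skip
r=35=100011 popcount=3 -> KEEP
r=36=100100 popcount=2 -> skip
r=37=100101 popcount=3 -> KEEP
r=38=100110 popcount=3 -> KEEP
r=39=100111 popcount=4 -> skip
r=40=101000 popcount=2 -> skip
r=41=101001 popcount=3 -> KEEP
r=42=101010 popcount=3 -> KEEP
r=43=101011 popcount=4 -> skip
r=44=101100 popcount=3 -> KEEP
r=45=101101 popcount=4 -> skip
r=46=101110 popcount=4 -> skip
r=47=101111 popcount=5 -> skip
r=48=110000 popcount=2 -> skip
r=49=110001 popcount=3 -> KEEP
r=50=110010 popcount=3 -> KEEP
r=51=110011 popcount=4 -> skip
r=52=110100 popcount=3 -> KEEP
r=53=110101 popcount=4 -> skip
r=54=110110 popcount=4 -> skip
r=55=110111 popcount=5 -> skip
r=56=111000 popcount=3 -> KEEP
Kept rows: 25 26 28 35 37 38 41 42 44 49 50 52 56

Answer: 25 26 28 35 37 38 41 42 44 49 50 52 56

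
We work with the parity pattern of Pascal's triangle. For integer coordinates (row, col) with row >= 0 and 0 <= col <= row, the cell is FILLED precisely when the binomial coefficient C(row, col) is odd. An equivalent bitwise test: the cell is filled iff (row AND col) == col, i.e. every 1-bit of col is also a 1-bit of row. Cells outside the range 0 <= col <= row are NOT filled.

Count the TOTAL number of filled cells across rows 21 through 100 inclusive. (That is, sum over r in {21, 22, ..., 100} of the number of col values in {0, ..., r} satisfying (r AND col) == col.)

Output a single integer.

r21=10101 pc3: +8 =8
r22=10110 pc3: +8 =16
r23=10111 pc4: +16 =32
r24=11000 pc2: +4 =36
r25=11001 pc3: +8 =44
r26=11010 pc3: +8 =52
r27=11011 pc4: +16 =68
r28=11100 pc3: +8 =76
r29=11101 pc4: +16 =92
r30=11110 pc4: +16 =108
r31=11111 pc5: +32 =140
r32=100000 pc1: +2 =142
r33=100001 pc2: +4 =146
r34=100010 pc2: +4 =150
r35=100011 pc3: +8 =158
r36=100100 pc2: +4 =162
r37=100101 pc3: +8 =170
r38=100110 pc3: +8 =178
r39=100111 pc4: +16 =194
r40=101000 pc2: +4 =198
r41=101001 pc3: +8 =206
r42=101010 pc3: +8 =214
r43=101011 pc4: +16 =230
r44=101100 pc3: +8 =238
r45=101101 pc4: +16 =254
r46=101110 pc4: +16 =270
r47=101111 pc5: +32 =302
r48=110000 pc2: +4 =306
r49=110001 pc3: +8 =314
r50=110010 pc3: +8 =322
r51=110011 pc4: +16 =338
r52=110100 pc3: +8 =346
r53=110101 pc4: +16 =362
r54=110110 pc4: +16 =378
r55=110111 pc5: +32 =410
r56=111000 pc3: +8 =418
r57=111001 pc4: +16 =434
r58=111010 pc4: +16 =450
r59=111011 pc5: +32 =482
r60=111100 pc4: +16 =498
r61=111101 pc5: +32 =530
r62=111110 pc5: +32 =562
r63=111111 pc6: +64 =626
r64=1000000 pc1: +2 =628
r65=1000001 pc2: +4 =632
r66=1000010 pc2: +4 =636
r67=1000011 pc3: +8 =644
r68=1000100 pc2: +4 =648
r69=1000101 pc3: +8 =656
r70=1000110 pc3: +8 =664
r71=1000111 pc4: +16 =680
r72=1001000 pc2: +4 =684
r73=1001001 pc3: +8 =692
r74=1001010 pc3: +8 =700
r75=1001011 pc4: +16 =716
r76=1001100 pc3: +8 =724
r77=1001101 pc4: +16 =740
r78=1001110 pc4: +16 =756
r79=1001111 pc5: +32 =788
r80=1010000 pc2: +4 =792
r81=1010001 pc3: +8 =800
r82=1010010 pc3: +8 =808
r83=1010011 pc4: +16 =824
r84=1010100 pc3: +8 =832
r85=1010101 pc4: +16 =848
r86=1010110 pc4: +16 =864
r87=1010111 pc5: +32 =896
r88=1011000 pc3: +8 =904
r89=1011001 pc4: +16 =920
r90=1011010 pc4: +16 =936
r91=1011011 pc5: +32 =968
r92=1011100 pc4: +16 =984
r93=1011101 pc5: +32 =1016
r94=1011110 pc5: +32 =1048
r95=1011111 pc6: +64 =1112
r96=1100000 pc2: +4 =1116
r97=1100001 pc3: +8 =1124
r98=1100010 pc3: +8 =1132
r99=1100011 pc4: +16 =1148
r100=1100100 pc3: +8 =1156

Answer: 1156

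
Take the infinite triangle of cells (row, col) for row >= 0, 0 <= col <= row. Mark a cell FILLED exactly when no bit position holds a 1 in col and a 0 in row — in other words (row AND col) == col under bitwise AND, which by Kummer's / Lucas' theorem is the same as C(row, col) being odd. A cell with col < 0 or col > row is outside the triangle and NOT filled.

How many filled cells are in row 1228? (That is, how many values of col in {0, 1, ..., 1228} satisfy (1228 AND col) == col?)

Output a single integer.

Answer: 32

Derivation:
1228 in binary = 10011001100
popcount(1228) = number of 1-bits in 10011001100 = 5
A col c satisfies (1228 AND c) == c iff every set bit of c is also set in 1228; each of the 5 set bits of 1228 can independently be on or off in c.
count = 2^5 = 32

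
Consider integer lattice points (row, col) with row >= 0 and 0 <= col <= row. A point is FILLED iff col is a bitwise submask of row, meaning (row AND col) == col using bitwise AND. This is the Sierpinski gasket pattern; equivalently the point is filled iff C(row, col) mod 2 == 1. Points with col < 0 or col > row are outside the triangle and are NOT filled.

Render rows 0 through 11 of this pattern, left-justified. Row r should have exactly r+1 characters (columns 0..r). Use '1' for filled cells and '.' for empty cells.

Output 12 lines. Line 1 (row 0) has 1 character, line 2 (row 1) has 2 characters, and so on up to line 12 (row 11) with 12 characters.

r0=0: 1
r1=1: 11
r2=10: 1.1
r3=11: 1111
r4=100: 1...1
r5=101: 11..11
r6=110: 1.1.1.1
r7=111: 11111111
r8=1000: 1.......1
r9=1001: 11......11
r10=1010: 1.1.....1.1
r11=1011: 1111....1111

Answer: 1
11
1.1
1111
1...1
11..11
1.1.1.1
11111111
1.......1
11......11
1.1.....1.1
1111....1111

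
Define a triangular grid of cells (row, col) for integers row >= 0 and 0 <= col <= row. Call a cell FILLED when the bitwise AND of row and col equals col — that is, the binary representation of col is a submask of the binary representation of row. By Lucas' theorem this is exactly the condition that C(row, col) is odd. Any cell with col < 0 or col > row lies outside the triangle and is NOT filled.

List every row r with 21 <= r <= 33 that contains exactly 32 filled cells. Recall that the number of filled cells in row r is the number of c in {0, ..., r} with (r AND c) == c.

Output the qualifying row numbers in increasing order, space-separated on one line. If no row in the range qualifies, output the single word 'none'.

Row r has 2^popcount(r) filled cells, so we need popcount(r) = log2(32) = 5.
Scan r = 21..33 and keep those with exactly 5 one-bits:
r=21=10101 popcount=3 -> skip
r=22=10110 popcount=3 -> skip
r=23=10111 popcount=4 -> skip
r=24=11000 popcount=2 -> skip
r=25=11001 popcount=3 -> skip
r=26=11010 popcount=3 -> skip
r=27=11011 popcount=4 -> skip
r=28=11100 popcount=3 -> skip
r=29=11101 popcount=4 -> skip
r=30=11110 popcount=4 -> skip
r=31=11111 popcount=5 -> KEEP
r=32=100000 popcount=1 -> skip
r=33=100001 popcount=2 -> skip
Kept rows: 31

Answer: 31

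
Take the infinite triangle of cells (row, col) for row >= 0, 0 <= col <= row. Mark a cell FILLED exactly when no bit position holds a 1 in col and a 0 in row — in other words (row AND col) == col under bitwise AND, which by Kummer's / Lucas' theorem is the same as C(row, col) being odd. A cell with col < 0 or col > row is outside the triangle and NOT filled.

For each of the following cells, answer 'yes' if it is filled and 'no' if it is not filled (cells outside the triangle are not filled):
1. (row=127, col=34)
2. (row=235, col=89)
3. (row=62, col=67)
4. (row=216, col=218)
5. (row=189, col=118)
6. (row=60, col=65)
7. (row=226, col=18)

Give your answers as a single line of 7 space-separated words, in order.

(127,34): row=0b1111111, col=0b100010, row AND col = 0b100010 = 34; 34 == 34 -> filled
(235,89): row=0b11101011, col=0b1011001, row AND col = 0b1001001 = 73; 73 != 89 -> empty
(62,67): col outside [0, 62] -> not filled
(216,218): col outside [0, 216] -> not filled
(189,118): row=0b10111101, col=0b1110110, row AND col = 0b110100 = 52; 52 != 118 -> empty
(60,65): col outside [0, 60] -> not filled
(226,18): row=0b11100010, col=0b10010, row AND col = 0b10 = 2; 2 != 18 -> empty

Answer: yes no no no no no no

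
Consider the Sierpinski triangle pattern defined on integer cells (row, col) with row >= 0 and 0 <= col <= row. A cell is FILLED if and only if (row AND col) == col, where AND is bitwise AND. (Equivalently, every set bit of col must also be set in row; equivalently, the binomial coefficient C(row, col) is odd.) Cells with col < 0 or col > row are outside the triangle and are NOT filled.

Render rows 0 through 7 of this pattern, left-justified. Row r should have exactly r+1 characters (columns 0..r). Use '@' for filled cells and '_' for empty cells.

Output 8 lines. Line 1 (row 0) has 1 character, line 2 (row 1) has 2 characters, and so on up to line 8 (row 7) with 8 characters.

r0=0: @
r1=1: @@
r2=10: @_@
r3=11: @@@@
r4=100: @___@
r5=101: @@__@@
r6=110: @_@_@_@
r7=111: @@@@@@@@

Answer: @
@@
@_@
@@@@
@___@
@@__@@
@_@_@_@
@@@@@@@@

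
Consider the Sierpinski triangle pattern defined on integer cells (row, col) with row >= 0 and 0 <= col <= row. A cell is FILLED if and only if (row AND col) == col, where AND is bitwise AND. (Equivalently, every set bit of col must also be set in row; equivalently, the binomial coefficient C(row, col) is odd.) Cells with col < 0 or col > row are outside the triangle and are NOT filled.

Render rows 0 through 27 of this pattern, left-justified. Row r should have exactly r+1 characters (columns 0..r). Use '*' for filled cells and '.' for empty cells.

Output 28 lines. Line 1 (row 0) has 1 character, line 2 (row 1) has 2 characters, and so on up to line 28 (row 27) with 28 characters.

Answer: *
**
*.*
****
*...*
**..**
*.*.*.*
********
*.......*
**......**
*.*.....*.*
****....****
*...*...*...*
**..**..**..**
*.*.*.*.*.*.*.*
****************
*...............*
**..............**
*.*.............*.*
****............****
*...*...........*...*
**..**..........**..**
*.*.*.*.........*.*.*.*
********........********
*.......*.......*.......*
**......**......**......**
*.*.....*.*.....*.*.....*.*
****....****....****....****

Derivation:
r0=0: *
r1=1: **
r2=10: *.*
r3=11: ****
r4=100: *...*
r5=101: **..**
r6=110: *.*.*.*
r7=111: ********
r8=1000: *.......*
r9=1001: **......**
r10=1010: *.*.....*.*
r11=1011: ****....****
r12=1100: *...*...*...*
r13=1101: **..**..**..**
r14=1110: *.*.*.*.*.*.*.*
r15=1111: ****************
r16=10000: *...............*
r17=10001: **..............**
r18=10010: *.*.............*.*
r19=10011: ****............****
r20=10100: *...*...........*...*
r21=10101: **..**..........**..**
r22=10110: *.*.*.*.........*.*.*.*
r23=10111: ********........********
r24=11000: *.......*.......*.......*
r25=11001: **......**......**......**
r26=11010: *.*.....*.*.....*.*.....*.*
r27=11011: ****....****....****....****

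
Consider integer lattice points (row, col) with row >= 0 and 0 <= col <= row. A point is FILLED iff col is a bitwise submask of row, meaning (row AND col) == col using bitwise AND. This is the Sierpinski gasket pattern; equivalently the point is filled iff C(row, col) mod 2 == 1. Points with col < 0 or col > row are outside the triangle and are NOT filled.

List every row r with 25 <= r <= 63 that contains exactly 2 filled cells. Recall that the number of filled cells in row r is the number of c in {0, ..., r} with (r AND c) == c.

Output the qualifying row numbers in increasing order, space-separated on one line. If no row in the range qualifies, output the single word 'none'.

Row r has 2^popcount(r) filled cells, so we need popcount(r) = log2(2) = 1.
Scan r = 25..63 and keep those with exactly 1 one-bits:
r=25=11001 popcount=3 -> skip
r=26=11010 popcount=3 -> skip
r=27=11011 popcount=4 -> skip
r=28=11100 popcount=3 -> skip
r=29=11101 popcount=4 -> skip
r=30=11110 popcount=4 -> skip
r=31=11111 popcount=5 -> skip
r=32=100000 popcount=1 -> KEEP
r=33=100001 popcount=2 -> skip
r=34=100010 popcount=2 -> skip
r=35=100011 popcount=3 -> skip
r=36=100100 popcount=2 -> skip
r=37=100101 popcount=3 -> skip
r=38=100110 popcount=3 -> skip
r=39=100111 popcount=4 -> skip
r=40=101000 popcount=2 -> skip
r=41=101001 popcount=3 -> skip
r=42=101010 popcount=3 -> skip
r=43=101011 popcount=4 -> skip
r=44=101100 popcount=3 -> skip
r=45=101101 popcount=4 -> skip
r=46=101110 popcount=4 -> skip
r=47=101111 popcount=5 -> skip
r=48=110000 popcount=2 -> skip
r=49=110001 popcount=3 -> skip
r=50=110010 popcount=3 -> skip
r=51=110011 popcount=4 -> skip
r=52=110100 popcount=3 -> skip
r=53=110101 popcount=4 -> skip
r=54=110110 popcount=4 -> skip
r=55=110111 popcount=5 -> skip
r=56=111000 popcount=3 -> skip
r=57=111001 popcount=4 -> skip
r=58=111010 popcount=4 -> skip
r=59=111011 popcount=5 -> skip
r=60=111100 popcount=4 -> skip
r=61=111101 popcount=5 -> skip
r=62=111110 popcount=5 -> skip
r=63=111111 popcount=6 -> skip
Kept rows: 32

Answer: 32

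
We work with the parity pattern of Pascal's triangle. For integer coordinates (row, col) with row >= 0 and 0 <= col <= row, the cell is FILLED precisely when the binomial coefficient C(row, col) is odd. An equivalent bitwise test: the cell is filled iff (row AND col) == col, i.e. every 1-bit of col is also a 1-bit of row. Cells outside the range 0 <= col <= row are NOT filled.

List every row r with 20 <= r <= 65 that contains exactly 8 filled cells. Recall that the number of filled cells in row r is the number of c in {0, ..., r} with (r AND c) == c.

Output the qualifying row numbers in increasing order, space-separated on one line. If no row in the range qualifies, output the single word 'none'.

Answer: 21 22 25 26 28 35 37 38 41 42 44 49 50 52 56

Derivation:
Row r has 2^popcount(r) filled cells, so we need popcount(r) = log2(8) = 3.
Scan r = 20..65 and keep those with exactly 3 one-bits:
r=20=10100 popcount=2 -> skip
r=21=10101 popcount=3 -> KEEP
r=22=10110 popcount=3 -> KEEP
r=23=10111 popcount=4 -> skip
r=24=11000 popcount=2 -> skip
r=25=11001 popcount=3 -> KEEP
r=26=11010 popcount=3 -> KEEP
r=27=11011 popcount=4 -> skip
r=28=11100 popcount=3 -> KEEP
r=29=11101 popcount=4 -> skip
r=30=11110 popcount=4 -> skip
r=31=11111 popcount=5 -> skip
r=32=100000 popcount=1 -> skip
r=33=100001 popcount=2 -> skip
r=34=100010 popcount=2 -> skip
r=35=100011 popcount=3 -> KEEP
r=36=100100 popcount=2 -> skip
r=37=100101 popcount=3 -> KEEP
r=38=100110 popcount=3 -> KEEP
r=39=100111 popcount=4 -> skip
r=40=101000 popcount=2 -> skip
r=41=101001 popcount=3 -> KEEP
r=42=101010 popcount=3 -> KEEP
r=43=101011 popcount=4 -> skip
r=44=101100 popcount=3 -> KEEP
r=45=101101 popcount=4 -> skip
r=46=101110 popcount=4 -> skip
r=47=101111 popcount=5 -> skip
r=48=110000 popcount=2 -> skip
r=49=110001 popcount=3 -> KEEP
r=50=110010 popcount=3 -> KEEP
r=51=110011 popcount=4 -> skip
r=52=110100 popcount=3 -> KEEP
r=53=110101 popcount=4 -> skip
r=54=110110 popcount=4 -> skip
r=55=110111 popcount=5 -> skip
r=56=111000 popcount=3 -> KEEP
r=57=111001 popcount=4 -> skip
r=58=111010 popcount=4 -> skip
r=59=111011 popcount=5 -> skip
r=60=111100 popcount=4 -> skip
r=61=111101 popcount=5 -> skip
r=62=111110 popcount=5 -> skip
r=63=111111 popcount=6 -> skip
r=64=1000000 popcount=1 -> skip
r=65=1000001 popcount=2 -> skip
Kept rows: 21 22 25 26 28 35 37 38 41 42 44 49 50 52 56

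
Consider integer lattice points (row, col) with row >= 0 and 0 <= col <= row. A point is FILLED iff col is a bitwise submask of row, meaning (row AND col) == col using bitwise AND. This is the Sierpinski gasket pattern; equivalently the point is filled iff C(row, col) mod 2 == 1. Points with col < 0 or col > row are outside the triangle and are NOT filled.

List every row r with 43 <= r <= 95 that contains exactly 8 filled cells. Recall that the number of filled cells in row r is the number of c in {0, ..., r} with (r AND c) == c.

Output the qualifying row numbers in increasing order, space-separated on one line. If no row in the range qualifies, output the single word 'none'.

Row r has 2^popcount(r) filled cells, so we need popcount(r) = log2(8) = 3.
Scan r = 43..95 and keep those with exactly 3 one-bits:
r=43=101011 popcount=4 -> skip
r=44=101100 popcount=3 -> KEEP
r=45=101101 popcount=4 -> skip
r=46=101110 popcount=4 -> skip
r=47=101111 popcount=5 -> skip
r=48=110000 popcount=2 -> skip
r=49=110001 popcount=3 -> KEEP
r=50=110010 popcount=3 -> KEEP
r=51=110011 popcount=4 -> skip
r=52=110100 popcount=3 -> KEEP
r=53=110101 popcount=4 -> skip
r=54=110110 popcount=4 -> skip
r=55=110111 popcount=5 -> skip
r=56=111000 popcount=3 -> KEEP
r=57=111001 popcount=4 -> skip
r=58=111010 popcount=4 -> skip
r=59=111011 popcount=5 -> skip
r=60=111100 popcount=4 -> skip
r=61=111101 popcount=5 -> skip
r=62=111110 popcount=5 -> skip
r=63=111111 popcount=6 -> skip
r=64=1000000 popcount=1 -> skip
r=65=1000001 popcount=2 -> skip
r=66=1000010 popcount=2 -> skip
r=67=1000011 popcount=3 -> KEEP
r=68=1000100 popcount=2 -> skip
r=69=1000101 popcount=3 -> KEEP
r=70=1000110 popcount=3 -> KEEP
r=71=1000111 popcount=4 -> skip
r=72=1001000 popcount=2 -> skip
r=73=1001001 popcount=3 -> KEEP
r=74=1001010 popcount=3 -> KEEP
r=75=1001011 popcount=4 -> skip
r=76=1001100 popcount=3 -> KEEP
r=77=1001101 popcount=4 -> skip
r=78=1001110 popcount=4 -> skip
r=79=1001111 popcount=5 -> skip
r=80=1010000 popcount=2 -> skip
r=81=1010001 popcount=3 -> KEEP
r=82=1010010 popcount=3 -> KEEP
r=83=1010011 popcount=4 -> skip
r=84=1010100 popcount=3 -> KEEP
r=85=1010101 popcount=4 -> skip
r=86=1010110 popcount=4 -> skip
r=87=1010111 popcount=5 -> skip
r=88=1011000 popcount=3 -> KEEP
r=89=1011001 popcount=4 -> skip
r=90=1011010 popcount=4 -> skip
r=91=1011011 popcount=5 -> skip
r=92=1011100 popcount=4 -> skip
r=93=1011101 popcount=5 -> skip
r=94=1011110 popcount=5 -> skip
r=95=1011111 popcount=6 -> skip
Kept rows: 44 49 50 52 56 67 69 70 73 74 76 81 82 84 88

Answer: 44 49 50 52 56 67 69 70 73 74 76 81 82 84 88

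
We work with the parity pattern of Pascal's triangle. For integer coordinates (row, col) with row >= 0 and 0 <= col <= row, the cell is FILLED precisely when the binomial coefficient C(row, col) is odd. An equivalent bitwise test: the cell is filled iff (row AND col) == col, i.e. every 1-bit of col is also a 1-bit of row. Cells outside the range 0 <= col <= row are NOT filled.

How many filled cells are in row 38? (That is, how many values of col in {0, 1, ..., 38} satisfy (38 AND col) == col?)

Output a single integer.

38 in binary = 100110
popcount(38) = number of 1-bits in 100110 = 3
A col c satisfies (38 AND c) == c iff every set bit of c is also set in 38; each of the 3 set bits of 38 can independently be on or off in c.
count = 2^3 = 8

Answer: 8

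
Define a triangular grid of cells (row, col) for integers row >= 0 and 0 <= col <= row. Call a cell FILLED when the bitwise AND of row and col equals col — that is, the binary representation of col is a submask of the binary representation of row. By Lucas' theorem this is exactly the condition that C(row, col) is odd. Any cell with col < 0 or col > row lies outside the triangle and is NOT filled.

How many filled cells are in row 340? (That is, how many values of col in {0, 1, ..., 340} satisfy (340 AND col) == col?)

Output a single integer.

Answer: 16

Derivation:
340 in binary = 101010100
popcount(340) = number of 1-bits in 101010100 = 4
A col c satisfies (340 AND c) == c iff every set bit of c is also set in 340; each of the 4 set bits of 340 can independently be on or off in c.
count = 2^4 = 16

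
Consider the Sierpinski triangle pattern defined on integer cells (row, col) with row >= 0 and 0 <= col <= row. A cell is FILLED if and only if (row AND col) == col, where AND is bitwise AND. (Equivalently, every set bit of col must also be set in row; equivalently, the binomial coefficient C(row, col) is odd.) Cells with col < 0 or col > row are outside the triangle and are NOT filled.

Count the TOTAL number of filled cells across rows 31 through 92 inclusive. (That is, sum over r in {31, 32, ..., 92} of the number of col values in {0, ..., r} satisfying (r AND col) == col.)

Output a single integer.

r31=11111 pc5: +32 =32
r32=100000 pc1: +2 =34
r33=100001 pc2: +4 =38
r34=100010 pc2: +4 =42
r35=100011 pc3: +8 =50
r36=100100 pc2: +4 =54
r37=100101 pc3: +8 =62
r38=100110 pc3: +8 =70
r39=100111 pc4: +16 =86
r40=101000 pc2: +4 =90
r41=101001 pc3: +8 =98
r42=101010 pc3: +8 =106
r43=101011 pc4: +16 =122
r44=101100 pc3: +8 =130
r45=101101 pc4: +16 =146
r46=101110 pc4: +16 =162
r47=101111 pc5: +32 =194
r48=110000 pc2: +4 =198
r49=110001 pc3: +8 =206
r50=110010 pc3: +8 =214
r51=110011 pc4: +16 =230
r52=110100 pc3: +8 =238
r53=110101 pc4: +16 =254
r54=110110 pc4: +16 =270
r55=110111 pc5: +32 =302
r56=111000 pc3: +8 =310
r57=111001 pc4: +16 =326
r58=111010 pc4: +16 =342
r59=111011 pc5: +32 =374
r60=111100 pc4: +16 =390
r61=111101 pc5: +32 =422
r62=111110 pc5: +32 =454
r63=111111 pc6: +64 =518
r64=1000000 pc1: +2 =520
r65=1000001 pc2: +4 =524
r66=1000010 pc2: +4 =528
r67=1000011 pc3: +8 =536
r68=1000100 pc2: +4 =540
r69=1000101 pc3: +8 =548
r70=1000110 pc3: +8 =556
r71=1000111 pc4: +16 =572
r72=1001000 pc2: +4 =576
r73=1001001 pc3: +8 =584
r74=1001010 pc3: +8 =592
r75=1001011 pc4: +16 =608
r76=1001100 pc3: +8 =616
r77=1001101 pc4: +16 =632
r78=1001110 pc4: +16 =648
r79=1001111 pc5: +32 =680
r80=1010000 pc2: +4 =684
r81=1010001 pc3: +8 =692
r82=1010010 pc3: +8 =700
r83=1010011 pc4: +16 =716
r84=1010100 pc3: +8 =724
r85=1010101 pc4: +16 =740
r86=1010110 pc4: +16 =756
r87=1010111 pc5: +32 =788
r88=1011000 pc3: +8 =796
r89=1011001 pc4: +16 =812
r90=1011010 pc4: +16 =828
r91=1011011 pc5: +32 =860
r92=1011100 pc4: +16 =876

Answer: 876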